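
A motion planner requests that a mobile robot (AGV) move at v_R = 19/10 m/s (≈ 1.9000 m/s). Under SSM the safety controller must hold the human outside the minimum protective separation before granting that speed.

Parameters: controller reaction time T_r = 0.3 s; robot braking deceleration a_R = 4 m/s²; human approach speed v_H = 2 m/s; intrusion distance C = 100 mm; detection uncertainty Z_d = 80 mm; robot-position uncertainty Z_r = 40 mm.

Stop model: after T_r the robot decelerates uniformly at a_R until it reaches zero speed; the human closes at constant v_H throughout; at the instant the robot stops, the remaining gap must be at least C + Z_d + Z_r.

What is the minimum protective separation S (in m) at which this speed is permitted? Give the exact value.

S_min = 2233/800 m = 2.7912 m

braking lasts T_s = (19/10)/4 = 0.4750 s
robot covers v_R·T_r = 1.9000·0.3000 = 0.5700 m before braking
braking distance = 1.9000²/(2·4.0000) = 0.4512 m
human over T_r+T_s: 2.0000·(0.3000+0.4750) = 1.5500 m
residual clearance needed = 0.1000+0.0800+0.0400 = 0.2200 m
S_min ≈ 0.5700+0.4512+1.5500+0.2200  ⇒  S_min = 2233/800 m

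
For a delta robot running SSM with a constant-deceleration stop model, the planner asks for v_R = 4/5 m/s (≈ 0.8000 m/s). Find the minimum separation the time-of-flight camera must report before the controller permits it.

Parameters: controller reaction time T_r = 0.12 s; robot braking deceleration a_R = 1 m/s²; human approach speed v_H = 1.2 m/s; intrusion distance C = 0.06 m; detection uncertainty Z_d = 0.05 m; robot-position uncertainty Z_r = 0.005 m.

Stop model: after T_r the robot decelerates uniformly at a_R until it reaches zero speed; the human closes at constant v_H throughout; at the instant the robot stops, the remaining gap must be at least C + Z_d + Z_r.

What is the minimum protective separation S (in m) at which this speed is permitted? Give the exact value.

S_min = 327/200 m = 1.6350 m

stop time T_s = (4/5)/1 = 0.8000 s
robot covers v_R·T_r = 0.8000·0.1200 = 0.0960 m before braking
robot under decel: 0.8000²/(2·1.0000) = 0.3200 m
human closes 1.2000·0.9200 = 1.1040 m
residual clearance needed = 0.0600+0.0500+0.0050 = 0.1150 m
S_min ≈ 0.0960+0.3200+1.1040+0.1150  ⇒  S_min = 327/200 m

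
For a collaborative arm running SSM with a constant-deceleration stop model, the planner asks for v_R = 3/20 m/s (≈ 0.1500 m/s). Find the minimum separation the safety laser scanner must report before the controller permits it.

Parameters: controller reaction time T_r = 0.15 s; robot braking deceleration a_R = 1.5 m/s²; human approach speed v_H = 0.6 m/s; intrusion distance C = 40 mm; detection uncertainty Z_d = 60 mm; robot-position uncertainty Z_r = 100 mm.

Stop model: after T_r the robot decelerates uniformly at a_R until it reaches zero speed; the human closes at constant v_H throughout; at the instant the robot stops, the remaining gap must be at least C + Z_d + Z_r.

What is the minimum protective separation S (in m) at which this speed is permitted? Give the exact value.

T_s = v_R/a_R = (3/20)/(3/2) = 0.1000 s
reaction-phase robot travel = 0.1500·0.1500 = 0.0225 m
robot under decel: 0.1500²/(2·1.5000) = 0.0075 m
human closes 0.6000·0.2500 = 0.1500 m
C+Z_d+Z_r = 0.0400+0.0600+0.1000 = 0.2000 m
S_min ≈ 0.0225+0.0075+0.1500+0.2000  ⇒  S_min = 19/50 m

S_min = 19/50 m = 0.3800 m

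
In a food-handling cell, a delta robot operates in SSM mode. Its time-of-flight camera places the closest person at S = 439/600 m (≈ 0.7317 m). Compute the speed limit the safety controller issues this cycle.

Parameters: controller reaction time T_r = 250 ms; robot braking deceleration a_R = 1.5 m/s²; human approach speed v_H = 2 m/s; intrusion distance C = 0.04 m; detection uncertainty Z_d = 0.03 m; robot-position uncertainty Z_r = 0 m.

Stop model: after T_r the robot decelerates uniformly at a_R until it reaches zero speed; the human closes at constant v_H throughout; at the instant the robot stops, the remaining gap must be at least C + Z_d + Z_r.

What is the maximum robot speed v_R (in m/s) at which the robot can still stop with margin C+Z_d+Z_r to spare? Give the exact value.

v_R_max = 1/10 m/s = 0.1000 m/s

quadratic (1/3)·v² + (19/12)·v + (-97/600) = 0
  disc = (19/12)² − 4·(1/3)·(-97/600) = 1089/400 ; √disc = 33/20
  v_R = (−(19/12) + 33/20) / (2·(1/3)) = 1/10 m/s
check:
braking lasts T_s = (1/10)/(3/2) = 0.0667 s
robot covers v_R·T_r = 0.1000·0.2500 = 0.0250 m before braking
robot under decel: 0.1000²/(2·1.5000) = 0.0033 m
human closes 2.0000·0.3167 = 0.6333 m
margins: 0.0400+0.0300+0.0000 = 0.0700 m
sum ≈ 0.0250+0.0033+0.6333+0.0700 ≈ 0.7317 m = S ✓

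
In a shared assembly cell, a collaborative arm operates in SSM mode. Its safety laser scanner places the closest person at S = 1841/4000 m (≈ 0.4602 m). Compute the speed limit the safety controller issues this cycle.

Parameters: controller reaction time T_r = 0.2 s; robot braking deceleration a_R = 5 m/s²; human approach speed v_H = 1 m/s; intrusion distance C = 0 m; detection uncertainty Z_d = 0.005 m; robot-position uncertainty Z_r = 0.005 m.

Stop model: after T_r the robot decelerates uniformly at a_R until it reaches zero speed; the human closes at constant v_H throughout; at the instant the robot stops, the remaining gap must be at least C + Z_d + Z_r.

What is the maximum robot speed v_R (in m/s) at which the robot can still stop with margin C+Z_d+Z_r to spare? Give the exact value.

v_R_max = 11/20 m/s = 0.5500 m/s

collect terms ⇒ (1/10)·v_R² + (2/5)·v_R + (-1001/4000) = 0
  disc = (2/5)² − 4·(1/10)·(-1001/4000) = 2601/10000 ; √disc = 51/100
  v_R = (−(2/5) + 51/100) / (2·(1/10)) = 11/20 m/s
check:
T_s = v_R/a_R = (11/20)/5 = 0.1100 s
robot covers v_R·T_r = 0.5500·0.2000 = 0.1100 m before braking
braking distance = 0.5500²/(2·5.0000) = 0.0302 m
human closes 1.0000·0.3100 = 0.3100 m
C+Z_d+Z_r = 0.0000+0.0050+0.0050 = 0.0100 m
sum ≈ 0.1100+0.0302+0.3100+0.0100 ≈ 0.4602 m = S ✓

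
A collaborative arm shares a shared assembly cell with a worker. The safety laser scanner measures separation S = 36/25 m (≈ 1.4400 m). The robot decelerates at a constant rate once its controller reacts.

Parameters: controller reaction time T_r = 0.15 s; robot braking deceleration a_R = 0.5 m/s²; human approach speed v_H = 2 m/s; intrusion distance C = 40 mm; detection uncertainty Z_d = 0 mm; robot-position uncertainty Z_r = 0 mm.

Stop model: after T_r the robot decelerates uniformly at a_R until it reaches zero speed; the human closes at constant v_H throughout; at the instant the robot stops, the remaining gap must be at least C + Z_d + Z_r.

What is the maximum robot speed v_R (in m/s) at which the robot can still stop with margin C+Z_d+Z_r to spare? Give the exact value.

at the boundary: (1)·v² + (83/20)·v + (-11/10) = 0
  disc = (83/20)² − 4·(1)·(-11/10) = 8649/400 ; √disc = 93/20
  v_R = (−(83/20) + 93/20) / (2·(1)) = 1/4 m/s
check:
braking lasts T_s = (1/4)/(1/2) = 0.5000 s
robot covers v_R·T_r = 0.2500·0.1500 = 0.0375 m before braking
braking distance = 0.2500²/(2·0.5000) = 0.0625 m
human closes 2.0000·0.6500 = 1.3000 m
residual clearance needed = 0.0400+0.0000+0.0000 = 0.0400 m
sum ≈ 0.0375+0.0625+1.3000+0.0400 ≈ 1.4400 m = S ✓

v_R_max = 1/4 m/s = 0.2500 m/s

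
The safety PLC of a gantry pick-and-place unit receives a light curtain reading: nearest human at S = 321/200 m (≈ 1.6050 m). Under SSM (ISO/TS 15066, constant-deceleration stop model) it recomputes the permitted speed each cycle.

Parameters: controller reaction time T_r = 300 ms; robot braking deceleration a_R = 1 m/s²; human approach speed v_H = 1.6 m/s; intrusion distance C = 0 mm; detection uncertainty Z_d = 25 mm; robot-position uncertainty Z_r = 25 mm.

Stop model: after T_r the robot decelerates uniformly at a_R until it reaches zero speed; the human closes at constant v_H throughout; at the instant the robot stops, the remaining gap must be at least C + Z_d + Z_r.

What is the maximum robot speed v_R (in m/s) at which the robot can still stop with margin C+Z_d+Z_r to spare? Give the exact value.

collect terms ⇒ (1/2)·v_R² + (19/10)·v_R + (-43/40) = 0
  disc = (19/10)² − 4·(1/2)·(-43/40) = 144/25 ; √disc = 12/5
  v_R = (−(19/10) + 12/5) / (2·(1/2)) = 1/2 m/s
check:
stop time T_s = (1/2)/1 = 0.5000 s
robot covers v_R·T_r = 0.5000·0.3000 = 0.1500 m before braking
robot under decel: 0.5000²/(2·1.0000) = 0.1250 m
person approaches 1.6000·(0.3000+0.5000) = 1.2800 m
C+Z_d+Z_r = 0.0000+0.0250+0.0250 = 0.0500 m
sum ≈ 0.1500+0.1250+1.2800+0.0500 ≈ 1.6050 m = S ✓

v_R_max = 1/2 m/s = 0.5000 m/s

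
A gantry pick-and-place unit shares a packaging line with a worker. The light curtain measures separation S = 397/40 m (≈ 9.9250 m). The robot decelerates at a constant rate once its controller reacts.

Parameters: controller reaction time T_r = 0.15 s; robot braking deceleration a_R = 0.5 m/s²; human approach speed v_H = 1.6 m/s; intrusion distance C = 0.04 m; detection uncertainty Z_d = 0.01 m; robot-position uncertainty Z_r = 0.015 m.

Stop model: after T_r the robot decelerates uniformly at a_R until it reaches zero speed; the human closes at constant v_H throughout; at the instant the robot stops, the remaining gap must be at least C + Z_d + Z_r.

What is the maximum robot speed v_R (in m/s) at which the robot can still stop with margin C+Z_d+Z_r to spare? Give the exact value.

v_R_max = 37/20 m/s = 1.8500 m/s

at the boundary: (1)·v² + (67/20)·v + (-481/50) = 0
  disc = (67/20)² − 4·(1)·(-481/50) = 19881/400 ; √disc = 141/20
  v_R = (−(67/20) + 141/20) / (2·(1)) = 37/20 m/s
check:
T_s = v_R/a_R = (37/20)/(1/2) = 3.7000 s
robot covers v_R·T_r = 1.8500·0.1500 = 0.2775 m before braking
braking distance = 1.8500²/(2·0.5000) = 3.4225 m
human over T_r+T_s: 1.6000·(0.1500+3.7000) = 6.1600 m
margins: 0.0400+0.0100+0.0150 = 0.0650 m
sum ≈ 0.2775+3.4225+6.1600+0.0650 ≈ 9.9250 m = S ✓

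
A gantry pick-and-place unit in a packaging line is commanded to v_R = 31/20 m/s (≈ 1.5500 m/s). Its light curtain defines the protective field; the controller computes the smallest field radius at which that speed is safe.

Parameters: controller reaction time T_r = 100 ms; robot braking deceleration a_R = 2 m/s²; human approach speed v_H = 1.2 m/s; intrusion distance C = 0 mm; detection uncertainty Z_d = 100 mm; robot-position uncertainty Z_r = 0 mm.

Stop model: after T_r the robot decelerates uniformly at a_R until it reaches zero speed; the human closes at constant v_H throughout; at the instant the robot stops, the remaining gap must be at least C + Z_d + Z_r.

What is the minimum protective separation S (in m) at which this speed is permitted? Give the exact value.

braking lasts T_s = (31/20)/2 = 0.7750 s
robot in T_r: 1.5500·0.1000 = 0.1550 m
robot under decel: 1.5500²/(2·2.0000) = 0.6006 m
human over T_r+T_s: 1.2000·(0.1000+0.7750) = 1.0500 m
C+Z_d+Z_r = 0.0000+0.1000+0.0000 = 0.1000 m
S_min ≈ 0.1550+0.6006+1.0500+0.1000  ⇒  S_min = 3049/1600 m

S_min = 3049/1600 m = 1.9056 m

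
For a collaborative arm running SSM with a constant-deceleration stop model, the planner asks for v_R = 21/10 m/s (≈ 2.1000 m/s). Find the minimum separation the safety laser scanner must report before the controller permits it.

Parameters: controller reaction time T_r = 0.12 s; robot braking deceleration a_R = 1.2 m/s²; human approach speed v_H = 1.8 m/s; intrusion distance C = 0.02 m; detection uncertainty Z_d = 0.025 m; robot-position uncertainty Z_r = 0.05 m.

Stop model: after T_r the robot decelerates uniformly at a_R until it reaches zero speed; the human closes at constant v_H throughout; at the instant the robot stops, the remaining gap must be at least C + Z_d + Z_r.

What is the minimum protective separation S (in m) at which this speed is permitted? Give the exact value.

stop time T_s = (21/10)/(6/5) = 1.7500 s
robot covers v_R·T_r = 2.1000·0.1200 = 0.2520 m before braking
braking distance = 2.1000²/(2·1.2000) = 1.8375 m
person approaches 1.8000·(0.1200+1.7500) = 3.3660 m
C+Z_d+Z_r = 0.0200+0.0250+0.0500 = 0.0950 m
S_min ≈ 0.2520+1.8375+3.3660+0.0950  ⇒  S_min = 11101/2000 m

S_min = 11101/2000 m = 5.5505 m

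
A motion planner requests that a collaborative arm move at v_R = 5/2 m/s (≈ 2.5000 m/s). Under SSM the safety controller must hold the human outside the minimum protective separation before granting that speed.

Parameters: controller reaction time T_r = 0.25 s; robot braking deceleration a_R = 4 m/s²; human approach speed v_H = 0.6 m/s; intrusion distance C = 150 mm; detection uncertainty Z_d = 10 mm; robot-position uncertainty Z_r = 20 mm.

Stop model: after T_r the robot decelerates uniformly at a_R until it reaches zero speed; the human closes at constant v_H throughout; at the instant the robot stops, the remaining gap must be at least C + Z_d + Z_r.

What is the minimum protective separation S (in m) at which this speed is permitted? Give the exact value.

S_min = 1689/800 m = 2.1113 m

stop time T_s = (5/2)/4 = 0.6250 s
robot in T_r: 2.5000·0.2500 = 0.6250 m
robot covers 2.5000·0.6250 − ½·4.0000·0.6250² = 0.7812 m while stopping
person approaches 0.6000·(0.2500+0.6250) = 0.5250 m
margins: 0.1500+0.0100+0.0200 = 0.1800 m
S_min ≈ 0.6250+0.7812+0.5250+0.1800  ⇒  S_min = 1689/800 m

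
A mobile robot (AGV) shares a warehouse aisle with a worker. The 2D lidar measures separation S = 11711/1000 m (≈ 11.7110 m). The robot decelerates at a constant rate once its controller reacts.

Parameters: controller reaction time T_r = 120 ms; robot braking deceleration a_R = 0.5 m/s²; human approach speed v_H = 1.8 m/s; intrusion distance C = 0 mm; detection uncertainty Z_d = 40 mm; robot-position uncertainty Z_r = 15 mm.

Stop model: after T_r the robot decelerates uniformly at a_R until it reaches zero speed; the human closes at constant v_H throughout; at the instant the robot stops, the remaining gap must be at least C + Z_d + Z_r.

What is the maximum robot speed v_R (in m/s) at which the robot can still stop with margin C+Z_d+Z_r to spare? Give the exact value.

quadratic (1)·v² + (93/25)·v + (-286/25) = 0
  disc = (93/25)² − 4·(1)·(-286/25) = 37249/625 ; √disc = 193/25
  v_R = (−(93/25) + 193/25) / (2·(1)) = 2 m/s
check:
stop time T_s = 2/(1/2) = 4.0000 s
reaction-phase robot travel = 2.0000·0.1200 = 0.2400 m
braking distance = 2.0000²/(2·0.5000) = 4.0000 m
person approaches 1.8000·(0.1200+4.0000) = 7.4160 m
margins: 0.0000+0.0400+0.0150 = 0.0550 m
sum ≈ 0.2400+4.0000+7.4160+0.0550 ≈ 11.7110 m = S ✓

v_R_max = 2 m/s = 2.0000 m/s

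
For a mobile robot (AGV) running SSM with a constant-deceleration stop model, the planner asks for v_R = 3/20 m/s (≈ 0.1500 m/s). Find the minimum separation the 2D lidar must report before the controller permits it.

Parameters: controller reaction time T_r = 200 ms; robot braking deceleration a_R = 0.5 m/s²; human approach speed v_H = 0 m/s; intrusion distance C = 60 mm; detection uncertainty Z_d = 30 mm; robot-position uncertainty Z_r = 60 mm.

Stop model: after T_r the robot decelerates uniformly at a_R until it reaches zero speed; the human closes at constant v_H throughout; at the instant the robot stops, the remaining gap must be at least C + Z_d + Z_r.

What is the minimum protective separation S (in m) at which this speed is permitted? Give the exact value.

S_min = 81/400 m = 0.2025 m

stop time T_s = (3/20)/(1/2) = 0.3000 s
reaction-phase robot travel = 0.1500·0.2000 = 0.0300 m
braking distance = 0.1500²/(2·0.5000) = 0.0225 m
human closes 0.0000·0.5000 = 0.0000 m
residual clearance needed = 0.0600+0.0300+0.0600 = 0.1500 m
S_min ≈ 0.0300+0.0225+0.0000+0.1500  ⇒  S_min = 81/400 m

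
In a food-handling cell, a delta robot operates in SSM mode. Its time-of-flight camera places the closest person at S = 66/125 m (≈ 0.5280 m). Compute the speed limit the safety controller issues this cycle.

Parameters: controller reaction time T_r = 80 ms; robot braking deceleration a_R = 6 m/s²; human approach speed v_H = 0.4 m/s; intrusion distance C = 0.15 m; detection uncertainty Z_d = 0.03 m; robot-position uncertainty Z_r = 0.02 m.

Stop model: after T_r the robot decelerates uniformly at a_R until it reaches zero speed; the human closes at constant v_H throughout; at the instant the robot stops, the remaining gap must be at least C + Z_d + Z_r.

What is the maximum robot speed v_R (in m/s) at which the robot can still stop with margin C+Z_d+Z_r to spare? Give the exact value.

collect terms ⇒ (1/12)·v_R² + (11/75)·v_R + (-37/125) = 0
  disc = (11/75)² − 4·(1/12)·(-37/125) = 676/5625 ; √disc = 26/75
  v_R = (−(11/75) + 26/75) / (2·(1/12)) = 6/5 m/s
check:
T_s = v_R/a_R = (6/5)/6 = 0.2000 s
reaction-phase robot travel = 1.2000·0.0800 = 0.0960 m
robot covers 1.2000·0.2000 − ½·6.0000·0.2000² = 0.1200 m while stopping
human closes 0.4000·0.2800 = 0.1120 m
margins: 0.1500+0.0300+0.0200 = 0.2000 m
sum ≈ 0.0960+0.1200+0.1120+0.2000 ≈ 0.5280 m = S ✓

v_R_max = 6/5 m/s = 1.2000 m/s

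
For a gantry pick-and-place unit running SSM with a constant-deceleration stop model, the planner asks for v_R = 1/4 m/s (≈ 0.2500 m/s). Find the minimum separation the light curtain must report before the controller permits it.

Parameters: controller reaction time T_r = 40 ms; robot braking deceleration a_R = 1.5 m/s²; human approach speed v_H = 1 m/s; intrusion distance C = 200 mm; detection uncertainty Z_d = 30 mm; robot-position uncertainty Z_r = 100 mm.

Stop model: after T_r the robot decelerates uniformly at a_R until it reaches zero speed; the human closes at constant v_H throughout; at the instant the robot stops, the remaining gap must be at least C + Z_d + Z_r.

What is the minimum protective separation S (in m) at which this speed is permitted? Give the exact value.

S_min = 227/400 m = 0.5675 m

stop time T_s = (1/4)/(3/2) = 0.1667 s
robot covers v_R·T_r = 0.2500·0.0400 = 0.0100 m before braking
robot under decel: 0.2500²/(2·1.5000) = 0.0208 m
person approaches 1.0000·(0.0400+0.1667) = 0.2067 m
margins: 0.2000+0.0300+0.1000 = 0.3300 m
S_min ≈ 0.0100+0.0208+0.2067+0.3300  ⇒  S_min = 227/400 m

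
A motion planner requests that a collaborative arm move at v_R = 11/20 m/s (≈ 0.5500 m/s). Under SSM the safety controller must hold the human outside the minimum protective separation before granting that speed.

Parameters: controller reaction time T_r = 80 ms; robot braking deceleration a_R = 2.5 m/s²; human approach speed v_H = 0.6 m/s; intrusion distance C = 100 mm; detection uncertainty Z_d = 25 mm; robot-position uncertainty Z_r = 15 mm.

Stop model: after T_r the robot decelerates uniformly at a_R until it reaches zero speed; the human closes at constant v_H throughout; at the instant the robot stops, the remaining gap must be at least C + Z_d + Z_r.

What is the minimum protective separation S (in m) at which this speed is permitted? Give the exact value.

T_s = v_R/a_R = (11/20)/(5/2) = 0.2200 s
robot covers v_R·T_r = 0.5500·0.0800 = 0.0440 m before braking
robot covers 0.5500·0.2200 − ½·2.5000·0.2200² = 0.0605 m while stopping
human over T_r+T_s: 0.6000·(0.0800+0.2200) = 0.1800 m
residual clearance needed = 0.1000+0.0250+0.0150 = 0.1400 m
S_min ≈ 0.0440+0.0605+0.1800+0.1400  ⇒  S_min = 849/2000 m

S_min = 849/2000 m = 0.4245 m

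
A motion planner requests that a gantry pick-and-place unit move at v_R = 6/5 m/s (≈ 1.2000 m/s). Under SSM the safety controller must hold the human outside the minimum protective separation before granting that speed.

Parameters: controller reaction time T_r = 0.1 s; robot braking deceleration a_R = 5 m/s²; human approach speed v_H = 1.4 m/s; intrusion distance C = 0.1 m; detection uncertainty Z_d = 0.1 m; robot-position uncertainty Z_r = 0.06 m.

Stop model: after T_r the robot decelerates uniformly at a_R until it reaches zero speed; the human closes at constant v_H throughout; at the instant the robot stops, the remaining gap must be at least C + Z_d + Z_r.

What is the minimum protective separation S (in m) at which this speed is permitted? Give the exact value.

stop time T_s = (6/5)/5 = 0.2400 s
robot in T_r: 1.2000·0.1000 = 0.1200 m
braking distance = 1.2000²/(2·5.0000) = 0.1440 m
human closes 1.4000·0.3400 = 0.4760 m
margins: 0.1000+0.1000+0.0600 = 0.2600 m
S_min ≈ 0.1200+0.1440+0.4760+0.2600  ⇒  S_min = 1 m

S_min = 1 m = 1.0000 m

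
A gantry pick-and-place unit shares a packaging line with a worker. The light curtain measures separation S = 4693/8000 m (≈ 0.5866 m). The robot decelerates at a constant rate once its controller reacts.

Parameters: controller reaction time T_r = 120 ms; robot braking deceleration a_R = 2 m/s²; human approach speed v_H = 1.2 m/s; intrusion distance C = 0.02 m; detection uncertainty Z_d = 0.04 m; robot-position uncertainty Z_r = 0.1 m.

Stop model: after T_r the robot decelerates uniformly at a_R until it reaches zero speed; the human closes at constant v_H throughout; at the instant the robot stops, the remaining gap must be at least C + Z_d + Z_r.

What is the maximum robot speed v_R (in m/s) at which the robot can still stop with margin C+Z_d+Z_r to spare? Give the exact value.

collect terms ⇒ (1/4)·v_R² + (18/25)·v_R + (-2261/8000) = 0
  disc = (18/25)² − 4·(1/4)·(-2261/8000) = 32041/40000 ; √disc = 179/200
  v_R = (−(18/25) + 179/200) / (2·(1/4)) = 7/20 m/s
check:
T_s = v_R/a_R = (7/20)/2 = 0.1750 s
reaction-phase robot travel = 0.3500·0.1200 = 0.0420 m
braking distance = 0.3500²/(2·2.0000) = 0.0306 m
person approaches 1.2000·(0.1200+0.1750) = 0.3540 m
residual clearance needed = 0.0200+0.0400+0.1000 = 0.1600 m
sum ≈ 0.0420+0.0306+0.3540+0.1600 ≈ 0.5866 m = S ✓

v_R_max = 7/20 m/s = 0.3500 m/s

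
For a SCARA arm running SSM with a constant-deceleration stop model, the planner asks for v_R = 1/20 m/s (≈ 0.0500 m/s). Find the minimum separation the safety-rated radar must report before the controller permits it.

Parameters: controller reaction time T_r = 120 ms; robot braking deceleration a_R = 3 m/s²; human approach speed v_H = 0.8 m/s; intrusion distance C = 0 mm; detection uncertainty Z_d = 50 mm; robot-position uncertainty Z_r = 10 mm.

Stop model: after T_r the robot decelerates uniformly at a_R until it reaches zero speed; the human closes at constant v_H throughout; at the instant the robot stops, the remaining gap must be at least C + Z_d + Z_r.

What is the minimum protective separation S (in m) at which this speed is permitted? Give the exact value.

T_s = v_R/a_R = (1/20)/3 = 0.0167 s
robot in T_r: 0.0500·0.1200 = 0.0060 m
braking distance = 0.0500²/(2·3.0000) = 0.0004 m
human closes 0.8000·0.1367 = 0.1093 m
C+Z_d+Z_r = 0.0000+0.0500+0.0100 = 0.0600 m
S_min ≈ 0.0060+0.0004+0.1093+0.0600  ⇒  S_min = 703/4000 m

S_min = 703/4000 m = 0.1757 m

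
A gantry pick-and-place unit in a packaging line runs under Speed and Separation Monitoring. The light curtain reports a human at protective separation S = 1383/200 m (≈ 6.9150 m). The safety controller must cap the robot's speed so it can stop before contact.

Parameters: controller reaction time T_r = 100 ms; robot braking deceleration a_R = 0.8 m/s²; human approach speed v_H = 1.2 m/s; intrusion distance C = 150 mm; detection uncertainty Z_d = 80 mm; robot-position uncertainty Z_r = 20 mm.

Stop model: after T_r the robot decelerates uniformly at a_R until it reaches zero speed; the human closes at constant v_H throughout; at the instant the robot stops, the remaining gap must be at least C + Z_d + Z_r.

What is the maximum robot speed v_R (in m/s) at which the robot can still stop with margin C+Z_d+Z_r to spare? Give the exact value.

collect terms ⇒ (5/8)·v_R² + (8/5)·v_R + (-1309/200) = 0
  disc = (8/5)² − 4·(5/8)·(-1309/200) = 7569/400 ; √disc = 87/20
  v_R = (−(8/5) + 87/20) / (2·(5/8)) = 11/5 m/s
check:
T_s = v_R/a_R = (11/5)/(4/5) = 2.7500 s
robot in T_r: 2.2000·0.1000 = 0.2200 m
braking distance = 2.2000²/(2·0.8000) = 3.0250 m
human over T_r+T_s: 1.2000·(0.1000+2.7500) = 3.4200 m
margins: 0.1500+0.0800+0.0200 = 0.2500 m
sum ≈ 0.2200+3.0250+3.4200+0.2500 ≈ 6.9150 m = S ✓

v_R_max = 11/5 m/s = 2.2000 m/s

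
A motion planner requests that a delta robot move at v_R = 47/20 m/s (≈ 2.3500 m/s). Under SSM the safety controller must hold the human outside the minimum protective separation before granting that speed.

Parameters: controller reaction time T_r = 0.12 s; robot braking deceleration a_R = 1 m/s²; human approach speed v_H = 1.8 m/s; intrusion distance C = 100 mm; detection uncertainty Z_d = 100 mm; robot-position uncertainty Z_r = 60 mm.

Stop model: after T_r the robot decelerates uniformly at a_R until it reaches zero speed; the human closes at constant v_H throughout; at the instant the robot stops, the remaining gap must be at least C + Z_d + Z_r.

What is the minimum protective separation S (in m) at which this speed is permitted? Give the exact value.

S_min = 30997/4000 m = 7.7492 m

braking lasts T_s = (47/20)/1 = 2.3500 s
robot in T_r: 2.3500·0.1200 = 0.2820 m
robot covers 2.3500·2.3500 − ½·1.0000·2.3500² = 2.7612 m while stopping
human over T_r+T_s: 1.8000·(0.1200+2.3500) = 4.4460 m
C+Z_d+Z_r = 0.1000+0.1000+0.0600 = 0.2600 m
S_min ≈ 0.2820+2.7612+4.4460+0.2600  ⇒  S_min = 30997/4000 m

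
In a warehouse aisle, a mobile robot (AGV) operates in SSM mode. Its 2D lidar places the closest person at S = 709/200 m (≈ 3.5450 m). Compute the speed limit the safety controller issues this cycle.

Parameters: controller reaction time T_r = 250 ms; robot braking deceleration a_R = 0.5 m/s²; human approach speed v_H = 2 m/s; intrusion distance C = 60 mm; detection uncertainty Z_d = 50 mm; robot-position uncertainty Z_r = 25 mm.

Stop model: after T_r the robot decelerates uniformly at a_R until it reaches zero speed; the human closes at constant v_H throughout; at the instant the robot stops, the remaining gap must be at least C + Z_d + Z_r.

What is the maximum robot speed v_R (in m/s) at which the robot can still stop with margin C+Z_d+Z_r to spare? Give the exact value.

quadratic (1)·v² + (17/4)·v + (-291/100) = 0
  disc = (17/4)² − 4·(1)·(-291/100) = 11881/400 ; √disc = 109/20
  v_R = (−(17/4) + 109/20) / (2·(1)) = 3/5 m/s
check:
stop time T_s = (3/5)/(1/2) = 1.2000 s
robot in T_r: 0.6000·0.2500 = 0.1500 m
robot covers 0.6000·1.2000 − ½·0.5000·1.2000² = 0.3600 m while stopping
human over T_r+T_s: 2.0000·(0.2500+1.2000) = 2.9000 m
C+Z_d+Z_r = 0.0600+0.0500+0.0250 = 0.1350 m
sum ≈ 0.1500+0.3600+2.9000+0.1350 ≈ 3.5450 m = S ✓

v_R_max = 3/5 m/s = 0.6000 m/s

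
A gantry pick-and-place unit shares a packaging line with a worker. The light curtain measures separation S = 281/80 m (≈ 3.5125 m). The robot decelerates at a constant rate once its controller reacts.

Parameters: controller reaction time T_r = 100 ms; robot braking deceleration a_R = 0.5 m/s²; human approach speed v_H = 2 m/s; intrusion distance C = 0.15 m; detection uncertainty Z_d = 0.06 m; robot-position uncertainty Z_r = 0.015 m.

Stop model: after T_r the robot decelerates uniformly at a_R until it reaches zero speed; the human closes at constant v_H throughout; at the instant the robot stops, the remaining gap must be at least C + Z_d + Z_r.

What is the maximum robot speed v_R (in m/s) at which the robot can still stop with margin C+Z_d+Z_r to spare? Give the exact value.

v_R_max = 13/20 m/s = 0.6500 m/s

collect terms ⇒ (1)·v_R² + (41/10)·v_R + (-247/80) = 0
  disc = (41/10)² − 4·(1)·(-247/80) = 729/25 ; √disc = 27/5
  v_R = (−(41/10) + 27/5) / (2·(1)) = 13/20 m/s
check:
stop time T_s = (13/20)/(1/2) = 1.3000 s
robot covers v_R·T_r = 0.6500·0.1000 = 0.0650 m before braking
robot under decel: 0.6500²/(2·0.5000) = 0.4225 m
human closes 2.0000·1.4000 = 2.8000 m
residual clearance needed = 0.1500+0.0600+0.0150 = 0.2250 m
sum ≈ 0.0650+0.4225+2.8000+0.2250 ≈ 3.5125 m = S ✓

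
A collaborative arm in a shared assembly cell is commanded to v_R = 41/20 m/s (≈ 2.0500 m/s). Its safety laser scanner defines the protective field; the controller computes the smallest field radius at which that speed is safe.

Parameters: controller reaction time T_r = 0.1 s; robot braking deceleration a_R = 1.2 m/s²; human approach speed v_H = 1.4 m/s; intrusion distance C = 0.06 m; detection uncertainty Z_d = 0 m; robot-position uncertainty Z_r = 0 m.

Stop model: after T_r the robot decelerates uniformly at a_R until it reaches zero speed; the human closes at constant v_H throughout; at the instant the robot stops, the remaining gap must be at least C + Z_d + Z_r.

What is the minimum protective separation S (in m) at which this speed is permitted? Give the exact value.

stop time T_s = (41/20)/(6/5) = 1.7083 s
robot in T_r: 2.0500·0.1000 = 0.2050 m
braking distance = 2.0500²/(2·1.2000) = 1.7510 m
person approaches 1.4000·(0.1000+1.7083) = 2.5317 m
C+Z_d+Z_r = 0.0600+0.0000+0.0000 = 0.0600 m
S_min ≈ 0.2050+1.7510+2.5317+0.0600  ⇒  S_min = 21829/4800 m

S_min = 21829/4800 m = 4.5477 m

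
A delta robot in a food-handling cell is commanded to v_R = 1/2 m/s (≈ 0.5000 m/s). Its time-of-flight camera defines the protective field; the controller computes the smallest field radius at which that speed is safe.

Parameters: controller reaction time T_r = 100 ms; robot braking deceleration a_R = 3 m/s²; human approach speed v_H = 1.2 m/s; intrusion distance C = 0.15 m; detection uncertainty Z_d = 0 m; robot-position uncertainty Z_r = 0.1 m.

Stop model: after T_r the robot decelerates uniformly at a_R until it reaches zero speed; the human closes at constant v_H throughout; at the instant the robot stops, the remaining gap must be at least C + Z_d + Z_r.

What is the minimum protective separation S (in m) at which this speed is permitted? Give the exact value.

T_s = v_R/a_R = (1/2)/3 = 0.1667 s
robot covers v_R·T_r = 0.5000·0.1000 = 0.0500 m before braking
braking distance = 0.5000²/(2·3.0000) = 0.0417 m
human closes 1.2000·0.2667 = 0.3200 m
residual clearance needed = 0.1500+0.0000+0.1000 = 0.2500 m
S_min ≈ 0.0500+0.0417+0.3200+0.2500  ⇒  S_min = 397/600 m

S_min = 397/600 m = 0.6617 m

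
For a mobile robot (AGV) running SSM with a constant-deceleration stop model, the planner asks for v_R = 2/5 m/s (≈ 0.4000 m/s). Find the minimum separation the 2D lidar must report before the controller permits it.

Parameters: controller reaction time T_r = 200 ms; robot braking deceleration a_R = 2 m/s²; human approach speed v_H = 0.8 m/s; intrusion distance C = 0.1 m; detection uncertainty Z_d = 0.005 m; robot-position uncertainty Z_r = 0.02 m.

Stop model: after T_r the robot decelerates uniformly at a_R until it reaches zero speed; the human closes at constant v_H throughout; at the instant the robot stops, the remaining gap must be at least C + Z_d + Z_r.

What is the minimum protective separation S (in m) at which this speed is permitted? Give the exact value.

stop time T_s = (2/5)/2 = 0.2000 s
robot in T_r: 0.4000·0.2000 = 0.0800 m
robot covers 0.4000·0.2000 − ½·2.0000·0.2000² = 0.0400 m while stopping
person approaches 0.8000·(0.2000+0.2000) = 0.3200 m
margins: 0.1000+0.0050+0.0200 = 0.1250 m
S_min ≈ 0.0800+0.0400+0.3200+0.1250  ⇒  S_min = 113/200 m

S_min = 113/200 m = 0.5650 m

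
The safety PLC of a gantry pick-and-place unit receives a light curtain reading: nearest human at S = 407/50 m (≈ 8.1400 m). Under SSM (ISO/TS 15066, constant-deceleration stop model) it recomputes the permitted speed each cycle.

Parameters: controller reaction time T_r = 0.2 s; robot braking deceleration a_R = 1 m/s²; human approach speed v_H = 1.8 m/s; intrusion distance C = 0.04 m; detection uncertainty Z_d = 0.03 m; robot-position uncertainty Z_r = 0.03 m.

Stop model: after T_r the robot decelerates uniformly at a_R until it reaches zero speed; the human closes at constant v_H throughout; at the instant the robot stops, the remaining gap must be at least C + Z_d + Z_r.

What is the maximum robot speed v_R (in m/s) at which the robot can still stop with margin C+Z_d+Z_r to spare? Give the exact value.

at the boundary: (1/2)·v² + (2)·v + (-192/25) = 0
  disc = (2)² − 4·(1/2)·(-192/25) = 484/25 ; √disc = 22/5
  v_R = (−(2) + 22/5) / (2·(1/2)) = 12/5 m/s
check:
T_s = v_R/a_R = (12/5)/1 = 2.4000 s
robot in T_r: 2.4000·0.2000 = 0.4800 m
braking distance = 2.4000²/(2·1.0000) = 2.8800 m
human closes 1.8000·2.6000 = 4.6800 m
margins: 0.0400+0.0300+0.0300 = 0.1000 m
sum ≈ 0.4800+2.8800+4.6800+0.1000 ≈ 8.1400 m = S ✓

v_R_max = 12/5 m/s = 2.4000 m/s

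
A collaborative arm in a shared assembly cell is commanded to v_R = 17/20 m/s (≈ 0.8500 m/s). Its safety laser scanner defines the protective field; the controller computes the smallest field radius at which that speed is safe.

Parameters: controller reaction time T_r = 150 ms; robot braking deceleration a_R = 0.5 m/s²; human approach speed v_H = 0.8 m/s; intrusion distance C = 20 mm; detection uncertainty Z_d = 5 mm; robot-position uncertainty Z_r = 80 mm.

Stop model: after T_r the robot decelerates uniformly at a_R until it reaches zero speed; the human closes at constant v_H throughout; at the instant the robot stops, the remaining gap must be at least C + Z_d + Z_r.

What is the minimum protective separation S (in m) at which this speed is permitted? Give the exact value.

T_s = v_R/a_R = (17/20)/(1/2) = 1.7000 s
robot covers v_R·T_r = 0.8500·0.1500 = 0.1275 m before braking
robot covers 0.8500·1.7000 − ½·0.5000·1.7000² = 0.7225 m while stopping
human closes 0.8000·1.8500 = 1.4800 m
residual clearance needed = 0.0200+0.0050+0.0800 = 0.1050 m
S_min ≈ 0.1275+0.7225+1.4800+0.1050  ⇒  S_min = 487/200 m

S_min = 487/200 m = 2.4350 m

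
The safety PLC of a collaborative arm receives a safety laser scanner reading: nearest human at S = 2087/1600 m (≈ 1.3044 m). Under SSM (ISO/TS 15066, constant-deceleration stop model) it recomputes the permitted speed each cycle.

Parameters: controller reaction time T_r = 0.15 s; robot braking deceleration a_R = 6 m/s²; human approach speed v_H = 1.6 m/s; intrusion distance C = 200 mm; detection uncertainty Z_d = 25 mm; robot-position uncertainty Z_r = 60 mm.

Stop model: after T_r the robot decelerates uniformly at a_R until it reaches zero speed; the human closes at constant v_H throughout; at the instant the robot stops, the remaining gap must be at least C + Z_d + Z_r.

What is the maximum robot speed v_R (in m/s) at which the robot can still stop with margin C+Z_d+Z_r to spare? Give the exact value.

v_R_max = 29/20 m/s = 1.4500 m/s

quadratic (1/12)·v² + (5/12)·v + (-1247/1600) = 0
  disc = (5/12)² − 4·(1/12)·(-1247/1600) = 6241/14400 ; √disc = 79/120
  v_R = (−(5/12) + 79/120) / (2·(1/12)) = 29/20 m/s
check:
T_s = v_R/a_R = (29/20)/6 = 0.2417 s
robot covers v_R·T_r = 1.4500·0.1500 = 0.2175 m before braking
robot under decel: 1.4500²/(2·6.0000) = 0.1752 m
human closes 1.6000·0.3917 = 0.6267 m
margins: 0.2000+0.0250+0.0600 = 0.2850 m
sum ≈ 0.2175+0.1752+0.6267+0.2850 ≈ 1.3044 m = S ✓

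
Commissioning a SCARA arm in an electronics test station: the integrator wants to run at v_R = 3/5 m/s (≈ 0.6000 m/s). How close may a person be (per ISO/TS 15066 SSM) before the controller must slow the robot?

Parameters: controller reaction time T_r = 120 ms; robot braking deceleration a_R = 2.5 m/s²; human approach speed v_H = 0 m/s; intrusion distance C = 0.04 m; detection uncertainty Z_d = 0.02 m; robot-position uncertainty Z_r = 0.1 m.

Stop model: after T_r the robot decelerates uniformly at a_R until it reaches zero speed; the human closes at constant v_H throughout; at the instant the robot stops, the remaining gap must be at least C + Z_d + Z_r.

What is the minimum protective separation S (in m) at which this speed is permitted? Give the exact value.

S_min = 38/125 m = 0.3040 m

stop time T_s = (3/5)/(5/2) = 0.2400 s
reaction-phase robot travel = 0.6000·0.1200 = 0.0720 m
robot covers 0.6000·0.2400 − ½·2.5000·0.2400² = 0.0720 m while stopping
person approaches 0.0000·(0.1200+0.2400) = 0.0000 m
C+Z_d+Z_r = 0.0400+0.0200+0.1000 = 0.1600 m
S_min ≈ 0.0720+0.0720+0.0000+0.1600  ⇒  S_min = 38/125 m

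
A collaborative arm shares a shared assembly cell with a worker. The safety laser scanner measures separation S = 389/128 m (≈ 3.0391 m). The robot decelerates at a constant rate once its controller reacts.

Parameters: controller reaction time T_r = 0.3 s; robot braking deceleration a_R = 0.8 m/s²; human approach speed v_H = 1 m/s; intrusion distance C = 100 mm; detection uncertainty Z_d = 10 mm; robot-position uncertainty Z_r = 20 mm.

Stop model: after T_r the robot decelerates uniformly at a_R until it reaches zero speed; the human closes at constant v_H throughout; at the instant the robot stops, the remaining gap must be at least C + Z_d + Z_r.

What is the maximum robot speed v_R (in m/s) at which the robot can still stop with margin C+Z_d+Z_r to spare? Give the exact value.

at the boundary: (5/8)·v² + (31/20)·v + (-8349/3200) = 0
  disc = (31/20)² − 4·(5/8)·(-8349/3200) = 57121/6400 ; √disc = 239/80
  v_R = (−(31/20) + 239/80) / (2·(5/8)) = 23/20 m/s
check:
stop time T_s = (23/20)/(4/5) = 1.4375 s
robot covers v_R·T_r = 1.1500·0.3000 = 0.3450 m before braking
robot under decel: 1.1500²/(2·0.8000) = 0.8266 m
person approaches 1.0000·(0.3000+1.4375) = 1.7375 m
margins: 0.1000+0.0100+0.0200 = 0.1300 m
sum ≈ 0.3450+0.8266+1.7375+0.1300 ≈ 3.0391 m = S ✓

v_R_max = 23/20 m/s = 1.1500 m/s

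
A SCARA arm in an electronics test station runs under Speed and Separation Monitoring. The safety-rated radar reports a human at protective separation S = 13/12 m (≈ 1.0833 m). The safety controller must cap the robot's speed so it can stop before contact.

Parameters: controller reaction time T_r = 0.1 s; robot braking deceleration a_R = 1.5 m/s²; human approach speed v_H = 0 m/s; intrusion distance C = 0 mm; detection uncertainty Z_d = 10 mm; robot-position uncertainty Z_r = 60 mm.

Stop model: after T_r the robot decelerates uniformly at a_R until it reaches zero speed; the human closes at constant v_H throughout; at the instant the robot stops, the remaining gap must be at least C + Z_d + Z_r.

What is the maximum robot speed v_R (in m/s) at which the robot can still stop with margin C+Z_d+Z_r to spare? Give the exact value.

quadratic (1/3)·v² + (1/10)·v + (-76/75) = 0
  disc = (1/10)² − 4·(1/3)·(-76/75) = 49/36 ; √disc = 7/6
  v_R = (−(1/10) + 7/6) / (2·(1/3)) = 8/5 m/s
check:
stop time T_s = (8/5)/(3/2) = 1.0667 s
reaction-phase robot travel = 1.6000·0.1000 = 0.1600 m
braking distance = 1.6000²/(2·1.5000) = 0.8533 m
human over T_r+T_s: 0.0000·(0.1000+1.0667) = 0.0000 m
margins: 0.0000+0.0100+0.0600 = 0.0700 m
sum ≈ 0.1600+0.8533+0.0000+0.0700 ≈ 1.0833 m = S ✓

v_R_max = 8/5 m/s = 1.6000 m/s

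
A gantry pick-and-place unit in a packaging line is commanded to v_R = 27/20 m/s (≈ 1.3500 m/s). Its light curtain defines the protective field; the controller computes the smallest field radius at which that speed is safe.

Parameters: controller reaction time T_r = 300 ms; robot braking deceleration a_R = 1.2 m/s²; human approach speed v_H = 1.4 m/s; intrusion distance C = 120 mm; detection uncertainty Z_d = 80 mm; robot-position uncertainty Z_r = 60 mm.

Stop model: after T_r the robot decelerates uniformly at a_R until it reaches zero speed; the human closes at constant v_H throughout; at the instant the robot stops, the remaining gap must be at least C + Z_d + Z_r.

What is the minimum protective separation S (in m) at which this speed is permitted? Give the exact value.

S_min = 5471/1600 m = 3.4194 m

T_s = v_R/a_R = (27/20)/(6/5) = 1.1250 s
robot covers v_R·T_r = 1.3500·0.3000 = 0.4050 m before braking
braking distance = 1.3500²/(2·1.2000) = 0.7594 m
person approaches 1.4000·(0.3000+1.1250) = 1.9950 m
C+Z_d+Z_r = 0.1200+0.0800+0.0600 = 0.2600 m
S_min ≈ 0.4050+0.7594+1.9950+0.2600  ⇒  S_min = 5471/1600 m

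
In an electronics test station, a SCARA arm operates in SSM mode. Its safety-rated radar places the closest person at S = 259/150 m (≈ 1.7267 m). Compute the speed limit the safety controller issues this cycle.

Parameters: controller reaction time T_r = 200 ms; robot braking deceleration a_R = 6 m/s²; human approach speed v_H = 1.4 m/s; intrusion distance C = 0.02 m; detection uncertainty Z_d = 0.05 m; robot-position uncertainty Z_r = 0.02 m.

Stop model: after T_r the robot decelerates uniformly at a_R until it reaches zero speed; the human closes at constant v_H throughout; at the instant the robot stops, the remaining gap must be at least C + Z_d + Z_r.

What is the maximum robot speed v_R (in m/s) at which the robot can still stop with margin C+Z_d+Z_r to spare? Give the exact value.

v_R_max = 11/5 m/s = 2.2000 m/s

quadratic (1/12)·v² + (13/30)·v + (-407/300) = 0
  disc = (13/30)² − 4·(1/12)·(-407/300) = 16/25 ; √disc = 4/5
  v_R = (−(13/30) + 4/5) / (2·(1/12)) = 11/5 m/s
check:
stop time T_s = (11/5)/6 = 0.3667 s
robot covers v_R·T_r = 2.2000·0.2000 = 0.4400 m before braking
robot under decel: 2.2000²/(2·6.0000) = 0.4033 m
human over T_r+T_s: 1.4000·(0.2000+0.3667) = 0.7933 m
C+Z_d+Z_r = 0.0200+0.0500+0.0200 = 0.0900 m
sum ≈ 0.4400+0.4033+0.7933+0.0900 ≈ 1.7267 m = S ✓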